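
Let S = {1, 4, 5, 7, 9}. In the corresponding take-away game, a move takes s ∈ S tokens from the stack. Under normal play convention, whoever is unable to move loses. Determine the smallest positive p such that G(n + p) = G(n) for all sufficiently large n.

8

n :  0  1  2  3  4  5  6  7  8  9 10 11 12 13 14 15 16 17 18
G :  0  1  0  1  2  3  2  3  0  1  0  1  2  3  2  3  0  1  0
G(n+8) = G(n) holds for n = 0,…,8 (a full window of length max(S) = 9), so the sequence is purely periodic with period 8.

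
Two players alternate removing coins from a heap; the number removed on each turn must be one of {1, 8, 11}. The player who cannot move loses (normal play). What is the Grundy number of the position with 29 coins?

1

G(0) = 0
G(1) = mex{0} = 1
G(2) = mex{1} = 0
G(3) = mex{0} = 1
G(4) = mex{1} = 0
G(5) = mex{0} = 1
G(6) = mex{1} = 0
G(7) = mex{0} = 1
G(8) = mex{1,0} = 2
G(9) = mex{2,1} = 0
G(10) = mex{0,0} = 1
G(11) = mex{1,1,0} = 2
G(12) = mex{2,0,1} = 3
G(13) = mex{3,1,0} = 2
G(14) = mex{2,0,1} = 3
G(15) = mex{3,1,0} = 2
G(16) = mex{2,2,1} = 0
G(17) = mex{0,0,0} = 1
G(18) = mex{1,1,1} = 0
G(19) = mex{0,2,2} = 1
G(20) = mex{1,3,0} = 2
G(21) = mex{2,2,1} = 0
G(22) = mex{0,3,2} = 1
G(23) = mex{1,2,3} = 0
G(24) = mex{0,0,2} = 1
G(25) = mex{1,1,3} = 0
G(26) = mex{0,0,2} = 1
G(27) = mex{1,1,0} = 2
G(28) = mex{2,2,1} = 0
G(29) = mex{0,0,0} = 1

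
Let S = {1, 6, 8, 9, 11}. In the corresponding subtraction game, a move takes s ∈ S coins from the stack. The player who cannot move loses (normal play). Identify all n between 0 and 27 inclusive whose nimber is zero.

0, 2, 4, 7, 14, 17, 19, 21, 24

G(0) = 0
G(1) = mex{0} = 1
G(2) = mex{1} = 0
G(3) = mex{0} = 1
G(4) = mex{1} = 0
G(5) = mex{0} = 1
G(6) = mex{1,0} = 2
G(7) = mex{2,1} = 0
G(8) = mex{0,0,0} = 1
G(9) = mex{1,1,1,0} = 2
G(10) = mex{2,0,0,1} = 3
G(11) = mex{3,1,1,0,0} = 2
G(12) = mex{2,2,0,1,1} = 3
G(13) = mex{3,0,1,0,0} = 2
G(14) = mex{2,1,2,1,1} = 0
G(15) = mex{0,2,0,2,0} = 1
G(16) = mex{1,3,1,0,1} = 2
G(17) = mex{2,2,2,1,2} = 0
G(18) = mex{0,3,3,2,0} = 1
G(19) = mex{1,2,2,3,1} = 0
G(20) = mex{0,0,3,2,2} = 1
G(21) = mex{1,1,2,3,3} = 0
G(22) = mex{0,2,0,2,2} = 1
G(23) = mex{1,0,1,0,3} = 2
G(24) = mex{2,1,2,1,2} = 0
G(25) = mex{0,0,0,2,0} = 1
G(26) = mex{1,1,1,0,1} = 2
G(27) = mex{2,0,0,1,2} = 3
P-positions are exactly the n with G(n) = 0.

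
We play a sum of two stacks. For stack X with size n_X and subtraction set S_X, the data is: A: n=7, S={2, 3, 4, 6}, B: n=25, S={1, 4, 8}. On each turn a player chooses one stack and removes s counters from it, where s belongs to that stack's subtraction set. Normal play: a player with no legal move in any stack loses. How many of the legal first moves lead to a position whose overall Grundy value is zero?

Stack A, S = {2, 3, 4, 6}:
G(0) = 0
G(1) = mex{} = 0
G(2) = mex{0} = 1
G(3) = mex{0,0} = 1
G(4) = mex{1,0,0} = 2
G(5) = mex{1,1,0} = 2
G(6) = mex{2,1,1,0} = 3
G(7) = mex{2,2,1,0} = 3
G_A(7) = 3.
Stack B, S = {1, 4, 8}:
n :  0  1  2  3  4  5  6  7  8  9 10 11 12 13 14 15 16 17 18 19 20 21 22 23 24 25
G :  0  1  0  1  2  0  1  0  1  2  3  2  0  1  0  1  2  0  1  0  1  2  3  2  0  1
G_B(25) = 1.
Combined Grundy value = 3 ⊕ 1 = 2.
A winning move leaves total XOR = 0, i.e. changes one component's Grundy value g to g ⊕ X where X is the current total.
Stack A: need g' = 3⊕2 = 1. Options: 7−2→G=2, 7−3→G=2, 7−4→G=1, 7−6→G=0. Hits: 1.
Stack B: need g' = 1⊕2 = 3. Options: 25−1→G=0, 25−4→G=2, 25−8→G=0. Hits: 0.

1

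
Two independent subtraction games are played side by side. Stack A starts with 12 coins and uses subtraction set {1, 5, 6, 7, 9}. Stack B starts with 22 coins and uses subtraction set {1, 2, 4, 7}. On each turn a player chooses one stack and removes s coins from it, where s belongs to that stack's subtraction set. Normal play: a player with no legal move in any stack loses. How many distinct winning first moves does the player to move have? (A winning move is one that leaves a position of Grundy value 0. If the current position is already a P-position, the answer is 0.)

Stack A, S = {1, 5, 6, 7, 9}:
n :  0  1  2  3  4  5  6  7  8  9 10 11 12
G :  0  1  0  1  0  1  2  3  2  3  2  3  0
G_A(12) = 0.
Stack B, S = {1, 2, 4, 7}:
n :  0  1  2  3  4  5  6  7  8  9 10 11 12 13 14 15 16 17 18 19 20 21 22
G :  0  1  2  0  1  2  0  1  2  0  1  2  0  1  2  0  1  2  0  1  2  0  1
G_B(22) = 1.
Combined Grundy value = 0 ⊕ 1 = 1.
A winning move leaves total XOR = 0, i.e. changes one component's Grundy value g to g ⊕ X where X is the current total.
Stack A: need g' = 0⊕1 = 1. Options: 12−1→G=3, 12−5→G=3, 12−6→G=2, 12−7→G=1, 12−9→G=1. Hits: 2.
Stack B: need g' = 1⊕1 = 0. Options: 22−1→G=0, 22−2→G=2, 22−4→G=0, 22−7→G=0. Hits: 3.

5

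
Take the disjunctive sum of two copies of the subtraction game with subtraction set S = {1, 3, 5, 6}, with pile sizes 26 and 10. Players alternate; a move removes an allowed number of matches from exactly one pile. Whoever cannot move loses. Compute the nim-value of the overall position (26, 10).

All piles use S = {1, 3, 5, 6}:
G(0) = 0
G(1) = mex{0} = 1
G(2) = mex{1} = 0
G(3) = mex{0,0} = 1
G(4) = mex{1,1} = 0
G(5) = mex{0,0,0} = 1
G(6) = mex{1,1,1,0} = 2
G(7) = mex{2,0,0,1} = 3
G(8) = mex{3,1,1,0} = 2
G(9) = mex{2,2,0,1} = 3
G(10) = mex{3,3,1,0} = 2
G(11) = mex{2,2,2,1} = 0
G(12) = mex{0,3,3,2} = 1
G(13) = mex{1,2,2,3} = 0
G(14) = mex{0,0,3,2} = 1
G(15) = mex{1,1,2,3} = 0
G(16) = mex{0,0,0,2} = 1
G(17) = mex{1,1,1,0} = 2
G(18) = mex{2,0,0,1} = 3
G(19) = mex{3,1,1,0} = 2
G(20) = mex{2,2,0,1} = 3
G(21) = mex{3,3,1,0} = 2
G(22) = mex{2,2,2,1} = 0
G(23) = mex{0,3,3,2} = 1
G(24) = mex{1,2,2,3} = 0
G(25) = mex{0,0,3,2} = 1
G(26) = mex{1,1,2,3} = 0
Pile A: G(26) = 0.
Pile B: G(10) = 2.
Combined Grundy value = 0 ⊕ 2 = 2.

2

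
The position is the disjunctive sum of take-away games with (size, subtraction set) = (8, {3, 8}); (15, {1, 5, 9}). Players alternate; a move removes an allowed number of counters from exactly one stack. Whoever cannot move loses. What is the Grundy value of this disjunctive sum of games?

Stack A, S = {3, 8}:
n : 0 1 2 3 4 5 6 7 8
G : 0 0 0 1 1 1 0 0 2
G_A(8) = 2.
Stack B, S = {1, 5, 9}:
G(0) = 0
G(1) = mex{0} = 1
G(2) = mex{1} = 0
G(3) = mex{0} = 1
G(4) = mex{1} = 0
G(5) = mex{0,0} = 1
G(6) = mex{1,1} = 0
G(7) = mex{0,0} = 1
G(8) = mex{1,1} = 0
G(9) = mex{0,0,0} = 1
G(10) = mex{1,1,1} = 0
G(11) = mex{0,0,0} = 1
G(12) = mex{1,1,1} = 0
G(13) = mex{0,0,0} = 1
G(14) = mex{1,1,1} = 0
G(15) = mex{0,0,0} = 1
G_B(15) = 1.
Combined Grundy value = 2 ⊕ 1 = 3.

3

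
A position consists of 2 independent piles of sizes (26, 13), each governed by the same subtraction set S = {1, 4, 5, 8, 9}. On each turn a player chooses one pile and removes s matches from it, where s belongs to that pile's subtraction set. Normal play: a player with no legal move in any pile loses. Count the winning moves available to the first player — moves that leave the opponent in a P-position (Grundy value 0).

2

All piles use S = {1, 4, 5, 8, 9}:
G(0) = 0
G(1) = mex{0} = 1
G(2) = mex{1} = 0
G(3) = mex{0} = 1
G(4) = mex{1,0} = 2
G(5) = mex{2,1,0} = 3
G(6) = mex{3,0,1} = 2
G(7) = mex{2,1,0} = 3
G(8) = mex{3,2,1,0} = 4
G(9) = mex{4,3,2,1,0} = 5
G(10) = mex{5,2,3,0,1} = 4
G(11) = mex{4,3,2,1,0} = 5
G(12) = mex{5,4,3,2,1} = 0
G(13) = mex{0,5,4,3,2} = 1
G(14) = mex{1,4,5,2,3} = 0
G(15) = mex{0,5,4,3,2} = 1
G(16) = mex{1,0,5,4,3} = 2
G(17) = mex{2,1,0,5,4} = 3
G(18) = mex{3,0,1,4,5} = 2
G(19) = mex{2,1,0,5,4} = 3
G(20) = mex{3,2,1,0,5} = 4
G(21) = mex{4,3,2,1,0} = 5
G(22) = mex{5,2,3,0,1} = 4
G(23) = mex{4,3,2,1,0} = 5
G(24) = mex{5,4,3,2,1} = 0
G(25) = mex{0,5,4,3,2} = 1
G(26) = mex{1,4,5,2,3} = 0
Pile A: G(26) = 0.
Pile B: G(13) = 1.
Combined Grundy value = 0 ⊕ 1 = 1.
A winning move leaves total XOR = 0, i.e. changes one component's Grundy value g to g ⊕ X where X is the current total.
Pile A: need g' = 0⊕1 = 1. Options: 26−1→G=1, 26−4→G=4, 26−5→G=5, 26−8→G=2, 26−9→G=3. Hits: 1.
Pile B: need g' = 1⊕1 = 0. Options: 13−1→G=0, 13−4→G=5, 13−5→G=4, 13−8→G=3, 13−9→G=2. Hits: 1.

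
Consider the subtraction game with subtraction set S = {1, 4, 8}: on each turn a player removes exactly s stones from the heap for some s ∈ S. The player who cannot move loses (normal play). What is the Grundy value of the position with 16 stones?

2

n :  0  1  2  3  4  5  6  7  8  9 10 11 12 13 14 15 16
G :  0  1  0  1  2  0  1  0  1  2  3  2  0  1  0  1  2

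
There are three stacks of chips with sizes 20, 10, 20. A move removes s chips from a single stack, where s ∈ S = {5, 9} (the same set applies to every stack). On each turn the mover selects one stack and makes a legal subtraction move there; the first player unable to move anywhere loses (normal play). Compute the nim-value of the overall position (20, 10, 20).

All stacks use S = {5, 9}:
n :  0  1  2  3  4  5  6  7  8  9 10 11 12 13 14 15 16 17 18 19 20
G :  0  0  0  0  0  1  1  1  1  1  2  2  2  2  0  0  0  0  0  1  1
Stack A: G(20) = 1.
Stack B: G(10) = 2.
Stack C: G(20) = 1.
Combined Grundy value = 1 ⊕ 2 ⊕ 1 = 2.

2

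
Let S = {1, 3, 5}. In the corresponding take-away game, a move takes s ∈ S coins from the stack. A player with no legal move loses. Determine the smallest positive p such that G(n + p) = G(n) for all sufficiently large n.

G(0) = 0
G(1) = mex{0} = 1
G(2) = mex{1} = 0
G(3) = mex{0,0} = 1
G(4) = mex{1,1} = 0
G(5) = mex{0,0,0} = 1
G(6) = mex{1,1,1} = 0
G(7) = mex{0,0,0} = 1
G(8) = mex{1,1,1} = 0
G(9) = mex{0,0,0} = 1
G(10) = mex{1,1,1} = 0
G(11) = mex{0,0,0} = 1
G(12) = mex{1,1,1} = 0
G(13) = mex{0,0,0} = 1
G(14) = mex{1,1,1} = 0
G(n+2) = G(n) holds for n = 0,…,4 (a full window of length max(S) = 5), so the sequence is purely periodic with period 2.

2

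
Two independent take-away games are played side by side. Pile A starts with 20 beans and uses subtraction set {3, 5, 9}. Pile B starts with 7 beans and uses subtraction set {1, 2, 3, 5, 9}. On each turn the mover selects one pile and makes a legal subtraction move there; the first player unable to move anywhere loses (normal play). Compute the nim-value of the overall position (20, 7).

Pile A, S = {3, 5, 9}:
G(0) = 0
G(1) = mex{} = 0
G(2) = mex{} = 0
G(3) = mex{0} = 1
G(4) = mex{0} = 1
G(5) = mex{0,0} = 1
G(6) = mex{1,0} = 2
G(7) = mex{1,0} = 2
G(8) = mex{1,1} = 0
G(9) = mex{2,1,0} = 3
G(10) = mex{2,1,0} = 3
G(11) = mex{0,2,0} = 1
G(12) = mex{3,2,1} = 0
G(13) = mex{3,0,1} = 2
G(14) = mex{1,3,1} = 0
G(15) = mex{0,3,2} = 1
G(16) = mex{2,1,2} = 0
G(17) = mex{0,0,0} = 1
G(18) = mex{1,2,3} = 0
G(19) = mex{0,0,3} = 1
G(20) = mex{1,1,1} = 0
G_A(20) = 0.
Pile B, S = {1, 2, 3, 5, 9}:
n : 0 1 2 3 4 5 6 7
G : 0 1 2 3 0 1 2 3
G_B(7) = 3.
Combined Grundy value = 0 ⊕ 3 = 3.

3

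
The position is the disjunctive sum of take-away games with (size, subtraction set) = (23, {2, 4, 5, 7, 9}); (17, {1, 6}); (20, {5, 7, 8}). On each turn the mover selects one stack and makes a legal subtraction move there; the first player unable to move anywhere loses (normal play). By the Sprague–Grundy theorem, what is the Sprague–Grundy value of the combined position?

Stack A, S = {2, 4, 5, 7, 9}:
n :  0  1  2  3  4  5  6  7  8  9 10 11 12 13 14 15 16 17 18 19 20 21 22 23
G :  0  0  1  1  2  2  3  3  4  4  5  0  0  1  1  2  2  3  3  4  4  5  0  0
G_A(23) = 0.
Stack B, S = {1, 6}:
G(0) = 0
G(1) = mex{0} = 1
G(2) = mex{1} = 0
G(3) = mex{0} = 1
G(4) = mex{1} = 0
G(5) = mex{0} = 1
G(6) = mex{1,0} = 2
G(7) = mex{2,1} = 0
G(8) = mex{0,0} = 1
G(9) = mex{1,1} = 0
G(10) = mex{0,0} = 1
G(11) = mex{1,1} = 0
G(12) = mex{0,2} = 1
G(13) = mex{1,0} = 2
G(14) = mex{2,1} = 0
G(15) = mex{0,0} = 1
G(16) = mex{1,1} = 0
G(17) = mex{0,0} = 1
G_B(17) = 1.
Stack C, S = {5, 7, 8}:
G(0) = 0
G(1) = mex{} = 0
G(2) = mex{} = 0
G(3) = mex{} = 0
G(4) = mex{} = 0
G(5) = mex{0} = 1
G(6) = mex{0} = 1
G(7) = mex{0,0} = 1
G(8) = mex{0,0,0} = 1
G(9) = mex{0,0,0} = 1
G(10) = mex{1,0,0} = 2
G(11) = mex{1,0,0} = 2
G(12) = mex{1,1,0} = 2
G(13) = mex{1,1,1} = 0
G(14) = mex{1,1,1} = 0
G(15) = mex{2,1,1} = 0
G(16) = mex{2,1,1} = 0
G(17) = mex{2,2,1} = 0
G(18) = mex{0,2,2} = 1
G(19) = mex{0,2,2} = 1
G(20) = mex{0,0,2} = 1
G_C(20) = 1.
Combined Grundy value = 0 ⊕ 1 ⊕ 1 = 0.

0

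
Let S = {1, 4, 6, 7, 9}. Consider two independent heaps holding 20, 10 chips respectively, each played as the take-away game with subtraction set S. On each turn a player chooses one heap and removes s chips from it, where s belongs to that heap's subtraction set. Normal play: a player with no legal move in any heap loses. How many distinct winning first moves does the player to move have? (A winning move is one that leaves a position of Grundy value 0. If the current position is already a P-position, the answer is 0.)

3

All heaps use S = {1, 4, 6, 7, 9}:
n :  0  1  2  3  4  5  6  7  8  9 10 11 12 13 14 15 16 17 18 19 20
G :  0  1  0  1  2  0  1  2  3  2  0  1  2  0  1  0  1  2  0  1  2
Heap A: G(20) = 2.
Heap B: G(10) = 0.
Combined Grundy value = 2 ⊕ 0 = 2.
A winning move leaves total XOR = 0, i.e. changes one component's Grundy value g to g ⊕ X where X is the current total.
Heap A: need g' = 2⊕2 = 0. Options: 20−1→G=1, 20−4→G=1, 20−6→G=1, 20−7→G=0, 20−9→G=1. Hits: 1.
Heap B: need g' = 0⊕2 = 2. Options: 10−1→G=2, 10−4→G=1, 10−6→G=2, 10−7→G=1, 10−9→G=1. Hits: 2.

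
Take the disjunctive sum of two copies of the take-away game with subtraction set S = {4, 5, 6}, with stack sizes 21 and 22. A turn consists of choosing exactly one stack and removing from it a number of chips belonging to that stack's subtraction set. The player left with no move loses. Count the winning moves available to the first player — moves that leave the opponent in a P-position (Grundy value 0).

0

All stacks use S = {4, 5, 6}:
n :  0  1  2  3  4  5  6  7  8  9 10 11 12 13 14 15 16 17 18 19 20 21 22
G :  0  0  0  0  1  1  1  1  2  2  0  0  0  0  1  1  1  1  2  2  0  0  0
Stack A: G(21) = 0.
Stack B: G(22) = 0.
Combined Grundy value = 0 ⊕ 0 = 0.
A winning move leaves total XOR = 0, i.e. changes one component's Grundy value g to g ⊕ X where X is the current total.
Stack A: target g' = 0⊕0 = 0, but every legal move changes the Grundy value (mex property), so 0 moves.
Stack B: target g' = 0⊕0 = 0, but every legal move changes the Grundy value (mex property), so 0 moves.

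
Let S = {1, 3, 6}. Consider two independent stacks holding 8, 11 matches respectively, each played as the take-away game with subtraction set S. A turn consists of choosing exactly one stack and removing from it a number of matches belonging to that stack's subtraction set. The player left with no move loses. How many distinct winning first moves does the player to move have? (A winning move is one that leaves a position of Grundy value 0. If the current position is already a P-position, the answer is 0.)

2

All stacks use S = {1, 3, 6}:
n :  0  1  2  3  4  5  6  7  8  9 10 11
G :  0  1  0  1  0  1  2  3  2  0  1  0
Stack A: G(8) = 2.
Stack B: G(11) = 0.
Combined Grundy value = 2 ⊕ 0 = 2.
A winning move leaves total XOR = 0, i.e. changes one component's Grundy value g to g ⊕ X where X is the current total.
Stack A: need g' = 2⊕2 = 0. Options: 8−1→G=3, 8−3→G=1, 8−6→G=0. Hits: 1.
Stack B: need g' = 0⊕2 = 2. Options: 11−1→G=1, 11−3→G=2, 11−6→G=1. Hits: 1.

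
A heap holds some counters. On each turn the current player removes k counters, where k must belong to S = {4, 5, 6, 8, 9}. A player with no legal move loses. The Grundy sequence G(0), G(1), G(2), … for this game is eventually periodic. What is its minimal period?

13

n :  0  1  2  3  4  5  6  7  8  9 10 11 12 13 14 15 16 17 18 19 20 21 22 23 24 25 26 27
G :  0  0  0  0  1  1  1  1  2  2  2  2  3  0  0  0  0  1  1  1  1  2  2  2  2  3  0  0
G(n+13) = G(n) holds for n = 0,…,8 (a full window of length max(S) = 9), so the sequence is purely periodic with period 13.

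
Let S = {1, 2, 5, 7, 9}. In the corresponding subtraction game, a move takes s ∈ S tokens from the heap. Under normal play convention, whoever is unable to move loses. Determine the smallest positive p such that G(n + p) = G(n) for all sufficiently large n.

14

G(0) = 0
G(1) = mex{0} = 1
G(2) = mex{1,0} = 2
G(3) = mex{2,1} = 0
G(4) = mex{0,2} = 1
G(5) = mex{1,0,0} = 2
G(6) = mex{2,1,1} = 0
G(7) = mex{0,2,2,0} = 1
G(8) = mex{1,0,0,1} = 2
G(9) = mex{2,1,1,2,0} = 3
G(10) = mex{3,2,2,0,1} = 4
G(11) = mex{4,3,0,1,2} = 5
G(12) = mex{5,4,1,2,0} = 3
G(13) = mex{3,5,2,0,1} = 4
G(14) = mex{4,3,3,1,2} = 0
G(15) = mex{0,4,4,2,0} = 1
G(16) = mex{1,0,5,3,1} = 2
G(17) = mex{2,1,3,4,2} = 0
G(18) = mex{0,2,4,5,3} = 1
G(19) = mex{1,0,0,3,4} = 2
G(20) = mex{2,1,1,4,5} = 0
G(21) = mex{0,2,2,0,3} = 1
G(22) = mex{1,0,0,1,4} = 2
G(23) = mex{2,1,1,2,0} = 3
G(24) = mex{3,2,2,0,1} = 4
G(25) = mex{4,3,0,1,2} = 5
G(26) = mex{5,4,1,2,0} = 3
G(27) = mex{3,5,2,0,1} = 4
G(28) = mex{4,3,3,1,2} = 0
G(29) = mex{0,4,4,2,0} = 1
G(n+14) = G(n) holds for n = 0,…,8 (a full window of length max(S) = 9), so the sequence is purely periodic with period 14.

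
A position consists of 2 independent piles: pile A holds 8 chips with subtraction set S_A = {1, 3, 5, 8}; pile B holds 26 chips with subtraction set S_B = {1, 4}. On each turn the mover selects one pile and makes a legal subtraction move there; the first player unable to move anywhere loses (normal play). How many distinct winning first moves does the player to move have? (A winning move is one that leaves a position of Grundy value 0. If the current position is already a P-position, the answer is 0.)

Pile A, S = {1, 3, 5, 8}:
n : 0 1 2 3 4 5 6 7 8
G : 0 1 0 1 0 1 0 1 2
G_A(8) = 2.
Pile B, S = {1, 4}:
G(0) = 0
G(1) = mex{0} = 1
G(2) = mex{1} = 0
G(3) = mex{0} = 1
G(4) = mex{1,0} = 2
G(5) = mex{2,1} = 0
G(6) = mex{0,0} = 1
G(7) = mex{1,1} = 0
G(8) = mex{0,2} = 1
G(9) = mex{1,0} = 2
G(10) = mex{2,1} = 0
G(11) = mex{0,0} = 1
G(12) = mex{1,1} = 0
G(13) = mex{0,2} = 1
G(14) = mex{1,0} = 2
G(15) = mex{2,1} = 0
G(16) = mex{0,0} = 1
G(17) = mex{1,1} = 0
G(18) = mex{0,2} = 1
G(19) = mex{1,0} = 2
G(20) = mex{2,1} = 0
G(21) = mex{0,0} = 1
G(22) = mex{1,1} = 0
G(23) = mex{0,2} = 1
G(24) = mex{1,0} = 2
G(25) = mex{2,1} = 0
G(26) = mex{0,0} = 1
G_B(26) = 1.
Combined Grundy value = 2 ⊕ 1 = 3.
A winning move leaves total XOR = 0, i.e. changes one component's Grundy value g to g ⊕ X where X is the current total.
Pile A: need g' = 2⊕3 = 1. Options: 8−1→G=1, 8−3→G=1, 8−5→G=1, 8−8→G=0. Hits: 3.
Pile B: need g' = 1⊕3 = 2. Options: 26−1→G=0, 26−4→G=0. Hits: 0.

3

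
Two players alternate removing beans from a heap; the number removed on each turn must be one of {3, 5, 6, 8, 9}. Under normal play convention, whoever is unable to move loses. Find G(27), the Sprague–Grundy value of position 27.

1

n :  0  1  2  3  4  5  6  7  8  9 10 11 12 13 14 15 16 17 18 19 20 21 22 23 24 25 26 27
G :  0  0  0  1  1  1  2  2  2  3  3  3  0  0  0  1  1  1  2  2  2  3  3  3  0  0  0  1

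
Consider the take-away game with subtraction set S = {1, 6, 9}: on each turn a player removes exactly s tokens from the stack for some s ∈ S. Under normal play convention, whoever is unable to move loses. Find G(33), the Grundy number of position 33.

G(0) = 0
G(1) = mex{0} = 1
G(2) = mex{1} = 0
G(3) = mex{0} = 1
G(4) = mex{1} = 0
G(5) = mex{0} = 1
G(6) = mex{1,0} = 2
G(7) = mex{2,1} = 0
G(8) = mex{0,0} = 1
G(9) = mex{1,1,0} = 2
G(10) = mex{2,0,1} = 3
G(11) = mex{3,1,0} = 2
G(12) = mex{2,2,1} = 0
G(13) = mex{0,0,0} = 1
G(14) = mex{1,1,1} = 0
G(15) = mex{0,2,2} = 1
G(16) = mex{1,3,0} = 2
G(17) = mex{2,2,1} = 0
G(18) = mex{0,0,2} = 1
G(19) = mex{1,1,3} = 0
G(20) = mex{0,0,2} = 1
G(21) = mex{1,1,0} = 2
G(22) = mex{2,2,1} = 0
G(23) = mex{0,0,0} = 1
G(24) = mex{1,1,1} = 0
G(25) = mex{0,0,2} = 1
G(26) = mex{1,1,0} = 2
G(27) = mex{2,2,1} = 0
G(28) = mex{0,0,0} = 1
G(29) = mex{1,1,1} = 0
G(30) = mex{0,0,2} = 1
G(31) = mex{1,1,0} = 2
G(32) = mex{2,2,1} = 0
G(33) = mex{0,0,0} = 1

1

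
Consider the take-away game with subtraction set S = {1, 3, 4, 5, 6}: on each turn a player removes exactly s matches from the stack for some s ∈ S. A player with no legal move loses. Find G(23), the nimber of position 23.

G(0) = 0
G(1) = mex{0} = 1
G(2) = mex{1} = 0
G(3) = mex{0,0} = 1
G(4) = mex{1,1,0} = 2
G(5) = mex{2,0,1,0} = 3
G(6) = mex{3,1,0,1,0} = 2
G(7) = mex{2,2,1,0,1} = 3
G(8) = mex{3,3,2,1,0} = 4
G(9) = mex{4,2,3,2,1} = 0
G(10) = mex{0,3,2,3,2} = 1
G(11) = mex{1,4,3,2,3} = 0
G(12) = mex{0,0,4,3,2} = 1
G(13) = mex{1,1,0,4,3} = 2
G(14) = mex{2,0,1,0,4} = 3
G(15) = mex{3,1,0,1,0} = 2
G(16) = mex{2,2,1,0,1} = 3
G(17) = mex{3,3,2,1,0} = 4
G(18) = mex{4,2,3,2,1} = 0
G(19) = mex{0,3,2,3,2} = 1
G(20) = mex{1,4,3,2,3} = 0
G(21) = mex{0,0,4,3,2} = 1
G(22) = mex{1,1,0,4,3} = 2
G(23) = mex{2,0,1,0,4} = 3

3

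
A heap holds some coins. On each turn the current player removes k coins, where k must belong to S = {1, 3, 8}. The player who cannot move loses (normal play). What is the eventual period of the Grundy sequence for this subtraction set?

G(0) = 0
G(1) = mex{0} = 1
G(2) = mex{1} = 0
G(3) = mex{0,0} = 1
G(4) = mex{1,1} = 0
G(5) = mex{0,0} = 1
G(6) = mex{1,1} = 0
G(7) = mex{0,0} = 1
G(8) = mex{1,1,0} = 2
G(9) = mex{2,0,1} = 3
G(10) = mex{3,1,0} = 2
G(11) = mex{2,2,1} = 0
G(12) = mex{0,3,0} = 1
G(13) = mex{1,2,1} = 0
G(14) = mex{0,0,0} = 1
G(15) = mex{1,1,1} = 0
G(16) = mex{0,0,2} = 1
G(17) = mex{1,1,3} = 0
G(18) = mex{0,0,2} = 1
G(19) = mex{1,1,0} = 2
G(20) = mex{2,0,1} = 3
G(21) = mex{3,1,0} = 2
G(22) = mex{2,2,1} = 0
G(23) = mex{0,3,0} = 1
G(n+11) = G(n) holds for n = 0,…,7 (a full window of length max(S) = 8), so the sequence is purely periodic with period 11.

11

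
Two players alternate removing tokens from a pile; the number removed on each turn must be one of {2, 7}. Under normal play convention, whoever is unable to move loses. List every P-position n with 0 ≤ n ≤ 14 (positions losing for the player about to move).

G(0) = 0
G(1) = mex{} = 0
G(2) = mex{0} = 1
G(3) = mex{0} = 1
G(4) = mex{1} = 0
G(5) = mex{1} = 0
G(6) = mex{0} = 1
G(7) = mex{0,0} = 1
G(8) = mex{1,0} = 2
G(9) = mex{1,1} = 0
G(10) = mex{2,1} = 0
G(11) = mex{0,0} = 1
G(12) = mex{0,0} = 1
G(13) = mex{1,1} = 0
G(14) = mex{1,1} = 0
P-positions are exactly the n with G(n) = 0.

0, 1, 4, 5, 9, 10, 13, 14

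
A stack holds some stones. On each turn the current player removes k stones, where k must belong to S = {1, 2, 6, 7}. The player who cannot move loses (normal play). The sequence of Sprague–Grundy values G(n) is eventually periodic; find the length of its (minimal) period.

8

G(0) = 0
G(1) = mex{0} = 1
G(2) = mex{1,0} = 2
G(3) = mex{2,1} = 0
G(4) = mex{0,2} = 1
G(5) = mex{1,0} = 2
G(6) = mex{2,1,0} = 3
G(7) = mex{3,2,1,0} = 4
G(8) = mex{4,3,2,1} = 0
G(9) = mex{0,4,0,2} = 1
G(10) = mex{1,0,1,0} = 2
G(11) = mex{2,1,2,1} = 0
G(12) = mex{0,2,3,2} = 1
G(13) = mex{1,0,4,3} = 2
G(14) = mex{2,1,0,4} = 3
G(15) = mex{3,2,1,0} = 4
G(16) = mex{4,3,2,1} = 0
G(17) = mex{0,4,0,2} = 1
G(n+8) = G(n) holds for n = 0,…,6 (a full window of length max(S) = 7), so the sequence is purely periodic with period 8.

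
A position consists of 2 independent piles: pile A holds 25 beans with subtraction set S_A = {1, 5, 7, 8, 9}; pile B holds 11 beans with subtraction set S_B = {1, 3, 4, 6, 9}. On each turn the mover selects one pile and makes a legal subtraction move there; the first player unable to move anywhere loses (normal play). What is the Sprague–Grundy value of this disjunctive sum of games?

Pile A, S = {1, 5, 7, 8, 9}:
n :  0  1  2  3  4  5  6  7  8  9 10 11 12 13 14 15 16 17 18 19 20 21 22 23 24 25
G :  0  1  0  1  0  1  0  1  2  3  2  3  2  3  2  3  0  1  0  1  0  1  0  1  2  3
G_A(25) = 3.
Pile B, S = {1, 3, 4, 6, 9}:
n :  0  1  2  3  4  5  6  7  8  9 10 11
G :  0  1  0  1  2  3  2  0  1  4  3  2
G_B(11) = 2.
Combined Grundy value = 3 ⊕ 2 = 1.

1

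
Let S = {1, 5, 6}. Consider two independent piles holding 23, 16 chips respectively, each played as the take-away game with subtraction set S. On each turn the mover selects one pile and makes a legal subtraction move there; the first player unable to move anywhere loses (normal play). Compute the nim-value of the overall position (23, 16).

0

All piles use S = {1, 5, 6}:
n :  0  1  2  3  4  5  6  7  8  9 10 11 12 13 14 15 16 17 18 19 20 21 22 23
G :  0  1  0  1  0  1  2  3  2  3  2  0  1  0  1  0  1  2  3  2  3  2  0  1
Pile A: G(23) = 1.
Pile B: G(16) = 1.
Combined Grundy value = 1 ⊕ 1 = 0.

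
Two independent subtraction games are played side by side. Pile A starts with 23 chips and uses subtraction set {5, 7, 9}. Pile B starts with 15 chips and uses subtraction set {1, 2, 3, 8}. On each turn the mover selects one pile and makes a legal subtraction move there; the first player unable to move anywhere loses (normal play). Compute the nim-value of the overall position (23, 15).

3

Pile A, S = {5, 7, 9}:
G(0) = 0
G(1) = mex{} = 0
G(2) = mex{} = 0
G(3) = mex{} = 0
G(4) = mex{} = 0
G(5) = mex{0} = 1
G(6) = mex{0} = 1
G(7) = mex{0,0} = 1
G(8) = mex{0,0} = 1
G(9) = mex{0,0,0} = 1
G(10) = mex{1,0,0} = 2
G(11) = mex{1,0,0} = 2
G(12) = mex{1,1,0} = 2
G(13) = mex{1,1,0} = 2
G(14) = mex{1,1,1} = 0
G(15) = mex{2,1,1} = 0
G(16) = mex{2,1,1} = 0
G(17) = mex{2,2,1} = 0
G(18) = mex{2,2,1} = 0
G(19) = mex{0,2,2} = 1
G(20) = mex{0,2,2} = 1
G(21) = mex{0,0,2} = 1
G(22) = mex{0,0,2} = 1
G(23) = mex{0,0,0} = 1
G_A(23) = 1.
Pile B, S = {1, 2, 3, 8}:
n :  0  1  2  3  4  5  6  7  8  9 10 11 12 13 14 15
G :  0  1  2  3  0  1  2  3  4  0  1  2  3  0  1  2
G_B(15) = 2.
Combined Grundy value = 1 ⊕ 2 = 3.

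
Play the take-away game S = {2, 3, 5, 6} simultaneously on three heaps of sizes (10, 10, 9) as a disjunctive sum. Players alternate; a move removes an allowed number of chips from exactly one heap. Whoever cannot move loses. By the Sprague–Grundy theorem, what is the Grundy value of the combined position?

0

All heaps use S = {2, 3, 5, 6}:
G(0) = 0
G(1) = mex{} = 0
G(2) = mex{0} = 1
G(3) = mex{0,0} = 1
G(4) = mex{1,0} = 2
G(5) = mex{1,1,0} = 2
G(6) = mex{2,1,0,0} = 3
G(7) = mex{2,2,1,0} = 3
G(8) = mex{3,2,1,1} = 0
G(9) = mex{3,3,2,1} = 0
G(10) = mex{0,3,2,2} = 1
Heap A: G(10) = 1.
Heap B: G(10) = 1.
Heap C: G(9) = 0.
Combined Grundy value = 1 ⊕ 1 ⊕ 0 = 0.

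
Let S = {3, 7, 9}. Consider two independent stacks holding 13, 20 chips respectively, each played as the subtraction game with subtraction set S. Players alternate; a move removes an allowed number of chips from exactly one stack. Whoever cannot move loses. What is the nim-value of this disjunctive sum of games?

All stacks use S = {3, 7, 9}:
G(0) = 0
G(1) = mex{} = 0
G(2) = mex{} = 0
G(3) = mex{0} = 1
G(4) = mex{0} = 1
G(5) = mex{0} = 1
G(6) = mex{1} = 0
G(7) = mex{1,0} = 2
G(8) = mex{1,0} = 2
G(9) = mex{0,0,0} = 1
G(10) = mex{2,1,0} = 3
G(11) = mex{2,1,0} = 3
G(12) = mex{1,1,1} = 0
G(13) = mex{3,0,1} = 2
G(14) = mex{3,2,1} = 0
G(15) = mex{0,2,0} = 1
G(16) = mex{2,1,2} = 0
G(17) = mex{0,3,2} = 1
G(18) = mex{1,3,1} = 0
G(19) = mex{0,0,3} = 1
G(20) = mex{1,2,3} = 0
Stack A: G(13) = 2.
Stack B: G(20) = 0.
Combined Grundy value = 2 ⊕ 0 = 2.

2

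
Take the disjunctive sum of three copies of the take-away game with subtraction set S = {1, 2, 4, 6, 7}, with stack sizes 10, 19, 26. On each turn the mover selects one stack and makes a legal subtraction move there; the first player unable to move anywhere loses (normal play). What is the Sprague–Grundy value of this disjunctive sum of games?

0

All stacks use S = {1, 2, 4, 6, 7}:
G(0) = 0
G(1) = mex{0} = 1
G(2) = mex{1,0} = 2
G(3) = mex{2,1} = 0
G(4) = mex{0,2,0} = 1
G(5) = mex{1,0,1} = 2
G(6) = mex{2,1,2,0} = 3
G(7) = mex{3,2,0,1,0} = 4
G(8) = mex{4,3,1,2,1} = 0
G(9) = mex{0,4,2,0,2} = 1
G(10) = mex{1,0,3,1,0} = 2
G(11) = mex{2,1,4,2,1} = 0
G(12) = mex{0,2,0,3,2} = 1
G(13) = mex{1,0,1,4,3} = 2
G(14) = mex{2,1,2,0,4} = 3
G(15) = mex{3,2,0,1,0} = 4
G(16) = mex{4,3,1,2,1} = 0
G(17) = mex{0,4,2,0,2} = 1
G(18) = mex{1,0,3,1,0} = 2
G(19) = mex{2,1,4,2,1} = 0
G(20) = mex{0,2,0,3,2} = 1
G(21) = mex{1,0,1,4,3} = 2
G(22) = mex{2,1,2,0,4} = 3
G(23) = mex{3,2,0,1,0} = 4
G(24) = mex{4,3,1,2,1} = 0
G(25) = mex{0,4,2,0,2} = 1
G(26) = mex{1,0,3,1,0} = 2
Stack A: G(10) = 2.
Stack B: G(19) = 0.
Stack C: G(26) = 2.
Combined Grundy value = 2 ⊕ 0 ⊕ 2 = 0.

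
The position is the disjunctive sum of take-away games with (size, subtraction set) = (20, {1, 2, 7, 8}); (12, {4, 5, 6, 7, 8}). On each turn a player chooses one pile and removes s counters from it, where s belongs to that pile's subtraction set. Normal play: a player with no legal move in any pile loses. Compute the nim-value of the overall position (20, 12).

Pile A, S = {1, 2, 7, 8}:
n :  0  1  2  3  4  5  6  7  8  9 10 11 12 13 14 15 16 17 18 19 20
G :  0  1  2  0  1  2  0  1  2  0  1  2  0  1  2  0  1  2  0  1  2
G_A(20) = 2.
Pile B, S = {4, 5, 6, 7, 8}:
G(0) = 0
G(1) = mex{} = 0
G(2) = mex{} = 0
G(3) = mex{} = 0
G(4) = mex{0} = 1
G(5) = mex{0,0} = 1
G(6) = mex{0,0,0} = 1
G(7) = mex{0,0,0,0} = 1
G(8) = mex{1,0,0,0,0} = 2
G(9) = mex{1,1,0,0,0} = 2
G(10) = mex{1,1,1,0,0} = 2
G(11) = mex{1,1,1,1,0} = 2
G(12) = mex{2,1,1,1,1} = 0
G_B(12) = 0.
Combined Grundy value = 2 ⊕ 0 = 2.

2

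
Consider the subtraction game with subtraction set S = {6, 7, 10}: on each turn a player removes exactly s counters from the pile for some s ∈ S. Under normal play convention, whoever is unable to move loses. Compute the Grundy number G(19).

n :  0  1  2  3  4  5  6  7  8  9 10 11 12 13 14 15 16 17 18 19
G :  0  0  0  0  0  0  1  1  1  1  1  1  2  2  2  2  0  0  0  0

0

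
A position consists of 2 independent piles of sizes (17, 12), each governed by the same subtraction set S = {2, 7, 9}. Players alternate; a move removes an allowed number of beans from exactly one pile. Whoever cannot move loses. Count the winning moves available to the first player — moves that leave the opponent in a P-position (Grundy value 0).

2

All piles use S = {2, 7, 9}:
n :  0  1  2  3  4  5  6  7  8  9 10 11 12 13 14 15 16 17
G :  0  0  1  1  0  0  1  1  2  2  3  3  2  2  3  0  0  1
Pile A: G(17) = 1.
Pile B: G(12) = 2.
Combined Grundy value = 1 ⊕ 2 = 3.
A winning move leaves total XOR = 0, i.e. changes one component's Grundy value g to g ⊕ X where X is the current total.
Pile A: need g' = 1⊕3 = 2. Options: 17−2→G=0, 17−7→G=3, 17−9→G=2. Hits: 1.
Pile B: need g' = 2⊕3 = 1. Options: 12−2→G=3, 12−7→G=0, 12−9→G=1. Hits: 1.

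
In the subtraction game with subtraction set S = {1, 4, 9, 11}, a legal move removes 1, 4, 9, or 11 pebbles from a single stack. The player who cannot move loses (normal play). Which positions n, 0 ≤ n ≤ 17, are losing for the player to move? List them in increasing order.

0, 2, 5, 7, 10, 12, 15, 17

G(0) = 0
G(1) = mex{0} = 1
G(2) = mex{1} = 0
G(3) = mex{0} = 1
G(4) = mex{1,0} = 2
G(5) = mex{2,1} = 0
G(6) = mex{0,0} = 1
G(7) = mex{1,1} = 0
G(8) = mex{0,2} = 1
G(9) = mex{1,0,0} = 2
G(10) = mex{2,1,1} = 0
G(11) = mex{0,0,0,0} = 1
G(12) = mex{1,1,1,1} = 0
G(13) = mex{0,2,2,0} = 1
G(14) = mex{1,0,0,1} = 2
G(15) = mex{2,1,1,2} = 0
G(16) = mex{0,0,0,0} = 1
G(17) = mex{1,1,1,1} = 0
P-positions are exactly the n with G(n) = 0.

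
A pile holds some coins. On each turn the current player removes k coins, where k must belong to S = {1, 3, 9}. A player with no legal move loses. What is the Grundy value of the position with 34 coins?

G(0) = 0
G(1) = mex{0} = 1
G(2) = mex{1} = 0
G(3) = mex{0,0} = 1
G(4) = mex{1,1} = 0
G(5) = mex{0,0} = 1
G(6) = mex{1,1} = 0
G(7) = mex{0,0} = 1
G(8) = mex{1,1} = 0
G(9) = mex{0,0,0} = 1
G(10) = mex{1,1,1} = 0
G(11) = mex{0,0,0} = 1
G(12) = mex{1,1,1} = 0
G(13) = mex{0,0,0} = 1
G(14) = mex{1,1,1} = 0
G(15) = mex{0,0,0} = 1
G(16) = mex{1,1,1} = 0
G(17) = mex{0,0,0} = 1
G(18) = mex{1,1,1} = 0
G(19) = mex{0,0,0} = 1
G(20) = mex{1,1,1} = 0
G(21) = mex{0,0,0} = 1
G(22) = mex{1,1,1} = 0
G(23) = mex{0,0,0} = 1
G(24) = mex{1,1,1} = 0
G(25) = mex{0,0,0} = 1
G(26) = mex{1,1,1} = 0
G(27) = mex{0,0,0} = 1
G(28) = mex{1,1,1} = 0
G(29) = mex{0,0,0} = 1
G(30) = mex{1,1,1} = 0
G(31) = mex{0,0,0} = 1
G(32) = mex{1,1,1} = 0
G(33) = mex{0,0,0} = 1
G(34) = mex{1,1,1} = 0

0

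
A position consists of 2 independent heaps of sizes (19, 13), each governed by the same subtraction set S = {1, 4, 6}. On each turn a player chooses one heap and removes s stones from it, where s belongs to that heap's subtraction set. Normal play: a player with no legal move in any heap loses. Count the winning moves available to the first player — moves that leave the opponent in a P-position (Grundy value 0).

3

All heaps use S = {1, 4, 6}:
n :  0  1  2  3  4  5  6  7  8  9 10 11 12 13 14 15 16 17 18 19
G :  0  1  0  1  2  0  1  0  1  2  0  1  0  1  2  0  1  0  1  2
Heap A: G(19) = 2.
Heap B: G(13) = 1.
Combined Grundy value = 2 ⊕ 1 = 3.
A winning move leaves total XOR = 0, i.e. changes one component's Grundy value g to g ⊕ X where X is the current total.
Heap A: need g' = 2⊕3 = 1. Options: 19−1→G=1, 19−4→G=0, 19−6→G=1. Hits: 2.
Heap B: need g' = 1⊕3 = 2. Options: 13−1→G=0, 13−4→G=2, 13−6→G=0. Hits: 1.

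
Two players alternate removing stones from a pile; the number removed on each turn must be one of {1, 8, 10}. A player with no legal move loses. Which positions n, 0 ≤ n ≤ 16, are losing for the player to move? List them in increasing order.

n :  0  1  2  3  4  5  6  7  8  9 10 11 12 13 14 15 16
G :  0  1  0  1  0  1  0  1  2  0  1  0  1  0  1  0  1
P-positions are exactly the n with G(n) = 0.

0, 2, 4, 6, 9, 11, 13, 15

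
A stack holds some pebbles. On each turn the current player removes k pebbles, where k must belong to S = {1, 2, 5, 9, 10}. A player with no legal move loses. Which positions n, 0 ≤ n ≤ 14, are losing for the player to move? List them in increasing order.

0, 3, 6, 14

n :  0  1  2  3  4  5  6  7  8  9 10 11 12 13 14
G :  0  1  2  0  1  2  0  1  2  3  4  5  3  4  0
P-positions are exactly the n with G(n) = 0.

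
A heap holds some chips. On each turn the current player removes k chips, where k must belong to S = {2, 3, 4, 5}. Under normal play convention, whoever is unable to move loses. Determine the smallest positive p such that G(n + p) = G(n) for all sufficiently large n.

7

n :  0  1  2  3  4  5  6  7  8  9 10 11 12 13 14 15
G :  0  0  1  1  2  2  3  0  0  1  1  2  2  3  0  0
G(n+7) = G(n) holds for n = 0,…,4 (a full window of length max(S) = 5), so the sequence is purely periodic with period 7.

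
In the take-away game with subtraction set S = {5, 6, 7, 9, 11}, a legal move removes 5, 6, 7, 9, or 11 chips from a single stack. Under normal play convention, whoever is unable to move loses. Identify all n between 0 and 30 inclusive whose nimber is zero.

n :  0  1  2  3  4  5  6  7  8  9 10 11 12 13 14 15 16 17 18 19 20 21 22 23 24 25 26 27 28 29 30
G :  0  0  0  0  0  1  1  1  1  1  2  2  2  2  2  3  0  0  0  0  0  1  1  1  1  1  2  2  2  2  2
P-positions are exactly the n with G(n) = 0.

0, 1, 2, 3, 4, 16, 17, 18, 19, 20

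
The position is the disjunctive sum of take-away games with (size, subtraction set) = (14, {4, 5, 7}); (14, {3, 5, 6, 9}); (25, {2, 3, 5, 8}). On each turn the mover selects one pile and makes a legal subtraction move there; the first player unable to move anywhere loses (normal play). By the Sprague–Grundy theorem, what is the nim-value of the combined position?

2

Pile A, S = {4, 5, 7}:
n :  0  1  2  3  4  5  6  7  8  9 10 11 12 13 14
G :  0  0  0  0  1  1  1  1  2  2  2  0  0  0  0
G_A(14) = 0.
Pile B, S = {3, 5, 6, 9}:
G(0) = 0
G(1) = mex{} = 0
G(2) = mex{} = 0
G(3) = mex{0} = 1
G(4) = mex{0} = 1
G(5) = mex{0,0} = 1
G(6) = mex{1,0,0} = 2
G(7) = mex{1,0,0} = 2
G(8) = mex{1,1,0} = 2
G(9) = mex{2,1,1,0} = 3
G(10) = mex{2,1,1,0} = 3
G(11) = mex{2,2,1,0} = 3
G(12) = mex{3,2,2,1} = 0
G(13) = mex{3,2,2,1} = 0
G(14) = mex{3,3,2,1} = 0
G_B(14) = 0.
Pile C, S = {2, 3, 5, 8}:
n :  0  1  2  3  4  5  6  7  8  9 10 11 12 13 14 15 16 17 18 19 20 21 22 23 24 25
G :  0  0  1  1  2  2  3  0  4  1  3  0  4  1  2  2  3  0  0  1  1  2  3  3  0  2
G_C(25) = 2.
Combined Grundy value = 0 ⊕ 0 ⊕ 2 = 2.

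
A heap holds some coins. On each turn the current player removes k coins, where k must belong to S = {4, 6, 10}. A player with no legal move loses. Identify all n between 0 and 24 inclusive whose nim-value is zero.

0, 1, 2, 3, 14, 15, 16, 17

G(0) = 0
G(1) = mex{} = 0
G(2) = mex{} = 0
G(3) = mex{} = 0
G(4) = mex{0} = 1
G(5) = mex{0} = 1
G(6) = mex{0,0} = 1
G(7) = mex{0,0} = 1
G(8) = mex{1,0} = 2
G(9) = mex{1,0} = 2
G(10) = mex{1,1,0} = 2
G(11) = mex{1,1,0} = 2
G(12) = mex{2,1,0} = 3
G(13) = mex{2,1,0} = 3
G(14) = mex{2,2,1} = 0
G(15) = mex{2,2,1} = 0
G(16) = mex{3,2,1} = 0
G(17) = mex{3,2,1} = 0
G(18) = mex{0,3,2} = 1
G(19) = mex{0,3,2} = 1
G(20) = mex{0,0,2} = 1
G(21) = mex{0,0,2} = 1
G(22) = mex{1,0,3} = 2
G(23) = mex{1,0,3} = 2
G(24) = mex{1,1,0} = 2
P-positions are exactly the n with G(n) = 0.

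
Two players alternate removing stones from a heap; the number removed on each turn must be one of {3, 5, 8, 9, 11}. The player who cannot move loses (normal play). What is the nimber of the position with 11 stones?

n :  0  1  2  3  4  5  6  7  8  9 10 11
G :  0  0  0  1  1  1  2  2  2  3  3  3

3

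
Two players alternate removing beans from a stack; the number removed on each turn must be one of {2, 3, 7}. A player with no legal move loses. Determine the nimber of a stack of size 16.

0

G(0) = 0
G(1) = mex{} = 0
G(2) = mex{0} = 1
G(3) = mex{0,0} = 1
G(4) = mex{1,0} = 2
G(5) = mex{1,1} = 0
G(6) = mex{2,1} = 0
G(7) = mex{0,2,0} = 1
G(8) = mex{0,0,0} = 1
G(9) = mex{1,0,1} = 2
G(10) = mex{1,1,1} = 0
G(11) = mex{2,1,2} = 0
G(12) = mex{0,2,0} = 1
G(13) = mex{0,0,0} = 1
G(14) = mex{1,0,1} = 2
G(15) = mex{1,1,1} = 0
G(16) = mex{2,1,2} = 0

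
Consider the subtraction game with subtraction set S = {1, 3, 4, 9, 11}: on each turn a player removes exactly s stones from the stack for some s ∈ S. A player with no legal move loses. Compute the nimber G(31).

0

G(0) = 0
G(1) = mex{0} = 1
G(2) = mex{1} = 0
G(3) = mex{0,0} = 1
G(4) = mex{1,1,0} = 2
G(5) = mex{2,0,1} = 3
G(6) = mex{3,1,0} = 2
G(7) = mex{2,2,1} = 0
G(8) = mex{0,3,2} = 1
G(9) = mex{1,2,3,0} = 4
G(10) = mex{4,0,2,1} = 3
G(11) = mex{3,1,0,0,0} = 2
G(12) = mex{2,4,1,1,1} = 0
G(13) = mex{0,3,4,2,0} = 1
G(14) = mex{1,2,3,3,1} = 0
G(15) = mex{0,0,2,2,2} = 1
G(16) = mex{1,1,0,0,3} = 2
G(17) = mex{2,0,1,1,2} = 3
G(18) = mex{3,1,0,4,0} = 2
G(19) = mex{2,2,1,3,1} = 0
G(20) = mex{0,3,2,2,4} = 1
G(21) = mex{1,2,3,0,3} = 4
G(22) = mex{4,0,2,1,2} = 3
G(23) = mex{3,1,0,0,0} = 2
G(24) = mex{2,4,1,1,1} = 0
G(25) = mex{0,3,4,2,0} = 1
G(26) = mex{1,2,3,3,1} = 0
G(27) = mex{0,0,2,2,2} = 1
G(28) = mex{1,1,0,0,3} = 2
G(29) = mex{2,0,1,1,2} = 3
G(30) = mex{3,1,0,4,0} = 2
G(31) = mex{2,2,1,3,1} = 0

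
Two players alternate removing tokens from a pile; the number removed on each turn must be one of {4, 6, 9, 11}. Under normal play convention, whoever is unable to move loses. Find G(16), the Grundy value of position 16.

n :  0  1  2  3  4  5  6  7  8  9 10 11 12 13 14 15 16
G :  0  0  0  0  1  1  1  1  2  2  2  2  3  3  3  0  0

0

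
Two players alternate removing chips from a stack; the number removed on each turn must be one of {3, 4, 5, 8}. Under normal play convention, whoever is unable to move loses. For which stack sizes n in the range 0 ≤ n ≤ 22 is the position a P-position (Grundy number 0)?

0, 1, 2, 11, 12, 13, 22

n :  0  1  2  3  4  5  6  7  8  9 10 11 12 13 14 15 16 17 18 19 20 21 22
G :  0  0  0  1  1  1  2  2  2  3  3  0  0  0  1  1  1  2  2  2  3  3  0
P-positions are exactly the n with G(n) = 0.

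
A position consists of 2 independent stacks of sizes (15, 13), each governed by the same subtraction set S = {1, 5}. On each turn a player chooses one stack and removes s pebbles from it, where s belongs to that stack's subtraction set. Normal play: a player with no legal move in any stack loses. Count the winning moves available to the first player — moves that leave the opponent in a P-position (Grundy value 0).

0

All stacks use S = {1, 5}:
G(0) = 0
G(1) = mex{0} = 1
G(2) = mex{1} = 0
G(3) = mex{0} = 1
G(4) = mex{1} = 0
G(5) = mex{0,0} = 1
G(6) = mex{1,1} = 0
G(7) = mex{0,0} = 1
G(8) = mex{1,1} = 0
G(9) = mex{0,0} = 1
G(10) = mex{1,1} = 0
G(11) = mex{0,0} = 1
G(12) = mex{1,1} = 0
G(13) = mex{0,0} = 1
G(14) = mex{1,1} = 0
G(15) = mex{0,0} = 1
Stack A: G(15) = 1.
Stack B: G(13) = 1.
Combined Grundy value = 1 ⊕ 1 = 0.
A winning move leaves total XOR = 0, i.e. changes one component's Grundy value g to g ⊕ X where X is the current total.
Stack A: target g' = 1⊕0 = 1, but every legal move changes the Grundy value (mex property), so 0 moves.
Stack B: target g' = 1⊕0 = 1, but every legal move changes the Grundy value (mex property), so 0 moves.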